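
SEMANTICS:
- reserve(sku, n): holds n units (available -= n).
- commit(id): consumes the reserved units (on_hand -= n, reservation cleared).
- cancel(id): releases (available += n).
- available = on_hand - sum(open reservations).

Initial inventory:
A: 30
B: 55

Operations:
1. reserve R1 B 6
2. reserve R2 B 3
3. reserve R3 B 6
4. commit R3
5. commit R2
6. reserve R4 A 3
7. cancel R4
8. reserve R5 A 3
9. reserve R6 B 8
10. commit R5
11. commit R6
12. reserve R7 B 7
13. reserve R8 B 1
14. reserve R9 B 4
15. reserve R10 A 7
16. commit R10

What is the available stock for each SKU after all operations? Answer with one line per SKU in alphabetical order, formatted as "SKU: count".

Answer: A: 20
B: 20

Derivation:
Step 1: reserve R1 B 6 -> on_hand[A=30 B=55] avail[A=30 B=49] open={R1}
Step 2: reserve R2 B 3 -> on_hand[A=30 B=55] avail[A=30 B=46] open={R1,R2}
Step 3: reserve R3 B 6 -> on_hand[A=30 B=55] avail[A=30 B=40] open={R1,R2,R3}
Step 4: commit R3 -> on_hand[A=30 B=49] avail[A=30 B=40] open={R1,R2}
Step 5: commit R2 -> on_hand[A=30 B=46] avail[A=30 B=40] open={R1}
Step 6: reserve R4 A 3 -> on_hand[A=30 B=46] avail[A=27 B=40] open={R1,R4}
Step 7: cancel R4 -> on_hand[A=30 B=46] avail[A=30 B=40] open={R1}
Step 8: reserve R5 A 3 -> on_hand[A=30 B=46] avail[A=27 B=40] open={R1,R5}
Step 9: reserve R6 B 8 -> on_hand[A=30 B=46] avail[A=27 B=32] open={R1,R5,R6}
Step 10: commit R5 -> on_hand[A=27 B=46] avail[A=27 B=32] open={R1,R6}
Step 11: commit R6 -> on_hand[A=27 B=38] avail[A=27 B=32] open={R1}
Step 12: reserve R7 B 7 -> on_hand[A=27 B=38] avail[A=27 B=25] open={R1,R7}
Step 13: reserve R8 B 1 -> on_hand[A=27 B=38] avail[A=27 B=24] open={R1,R7,R8}
Step 14: reserve R9 B 4 -> on_hand[A=27 B=38] avail[A=27 B=20] open={R1,R7,R8,R9}
Step 15: reserve R10 A 7 -> on_hand[A=27 B=38] avail[A=20 B=20] open={R1,R10,R7,R8,R9}
Step 16: commit R10 -> on_hand[A=20 B=38] avail[A=20 B=20] open={R1,R7,R8,R9}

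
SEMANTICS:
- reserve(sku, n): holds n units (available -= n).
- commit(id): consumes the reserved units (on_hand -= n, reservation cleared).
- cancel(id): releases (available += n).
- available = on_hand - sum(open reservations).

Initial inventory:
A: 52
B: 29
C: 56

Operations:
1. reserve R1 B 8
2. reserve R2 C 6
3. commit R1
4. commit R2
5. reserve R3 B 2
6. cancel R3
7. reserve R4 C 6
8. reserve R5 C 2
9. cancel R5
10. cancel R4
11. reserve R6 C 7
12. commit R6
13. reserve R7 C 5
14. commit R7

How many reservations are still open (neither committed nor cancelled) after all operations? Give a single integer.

Answer: 0

Derivation:
Step 1: reserve R1 B 8 -> on_hand[A=52 B=29 C=56] avail[A=52 B=21 C=56] open={R1}
Step 2: reserve R2 C 6 -> on_hand[A=52 B=29 C=56] avail[A=52 B=21 C=50] open={R1,R2}
Step 3: commit R1 -> on_hand[A=52 B=21 C=56] avail[A=52 B=21 C=50] open={R2}
Step 4: commit R2 -> on_hand[A=52 B=21 C=50] avail[A=52 B=21 C=50] open={}
Step 5: reserve R3 B 2 -> on_hand[A=52 B=21 C=50] avail[A=52 B=19 C=50] open={R3}
Step 6: cancel R3 -> on_hand[A=52 B=21 C=50] avail[A=52 B=21 C=50] open={}
Step 7: reserve R4 C 6 -> on_hand[A=52 B=21 C=50] avail[A=52 B=21 C=44] open={R4}
Step 8: reserve R5 C 2 -> on_hand[A=52 B=21 C=50] avail[A=52 B=21 C=42] open={R4,R5}
Step 9: cancel R5 -> on_hand[A=52 B=21 C=50] avail[A=52 B=21 C=44] open={R4}
Step 10: cancel R4 -> on_hand[A=52 B=21 C=50] avail[A=52 B=21 C=50] open={}
Step 11: reserve R6 C 7 -> on_hand[A=52 B=21 C=50] avail[A=52 B=21 C=43] open={R6}
Step 12: commit R6 -> on_hand[A=52 B=21 C=43] avail[A=52 B=21 C=43] open={}
Step 13: reserve R7 C 5 -> on_hand[A=52 B=21 C=43] avail[A=52 B=21 C=38] open={R7}
Step 14: commit R7 -> on_hand[A=52 B=21 C=38] avail[A=52 B=21 C=38] open={}
Open reservations: [] -> 0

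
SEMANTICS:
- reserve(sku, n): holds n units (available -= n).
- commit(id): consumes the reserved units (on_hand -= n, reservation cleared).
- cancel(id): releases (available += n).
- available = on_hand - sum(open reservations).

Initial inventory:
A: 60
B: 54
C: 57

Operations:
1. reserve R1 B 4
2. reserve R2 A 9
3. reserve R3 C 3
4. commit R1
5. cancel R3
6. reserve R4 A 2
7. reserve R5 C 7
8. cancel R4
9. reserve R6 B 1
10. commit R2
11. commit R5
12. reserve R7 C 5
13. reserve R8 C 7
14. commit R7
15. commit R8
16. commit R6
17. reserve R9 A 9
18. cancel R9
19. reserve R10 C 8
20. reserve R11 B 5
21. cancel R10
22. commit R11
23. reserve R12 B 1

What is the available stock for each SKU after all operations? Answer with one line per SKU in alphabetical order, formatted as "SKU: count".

Answer: A: 51
B: 43
C: 38

Derivation:
Step 1: reserve R1 B 4 -> on_hand[A=60 B=54 C=57] avail[A=60 B=50 C=57] open={R1}
Step 2: reserve R2 A 9 -> on_hand[A=60 B=54 C=57] avail[A=51 B=50 C=57] open={R1,R2}
Step 3: reserve R3 C 3 -> on_hand[A=60 B=54 C=57] avail[A=51 B=50 C=54] open={R1,R2,R3}
Step 4: commit R1 -> on_hand[A=60 B=50 C=57] avail[A=51 B=50 C=54] open={R2,R3}
Step 5: cancel R3 -> on_hand[A=60 B=50 C=57] avail[A=51 B=50 C=57] open={R2}
Step 6: reserve R4 A 2 -> on_hand[A=60 B=50 C=57] avail[A=49 B=50 C=57] open={R2,R4}
Step 7: reserve R5 C 7 -> on_hand[A=60 B=50 C=57] avail[A=49 B=50 C=50] open={R2,R4,R5}
Step 8: cancel R4 -> on_hand[A=60 B=50 C=57] avail[A=51 B=50 C=50] open={R2,R5}
Step 9: reserve R6 B 1 -> on_hand[A=60 B=50 C=57] avail[A=51 B=49 C=50] open={R2,R5,R6}
Step 10: commit R2 -> on_hand[A=51 B=50 C=57] avail[A=51 B=49 C=50] open={R5,R6}
Step 11: commit R5 -> on_hand[A=51 B=50 C=50] avail[A=51 B=49 C=50] open={R6}
Step 12: reserve R7 C 5 -> on_hand[A=51 B=50 C=50] avail[A=51 B=49 C=45] open={R6,R7}
Step 13: reserve R8 C 7 -> on_hand[A=51 B=50 C=50] avail[A=51 B=49 C=38] open={R6,R7,R8}
Step 14: commit R7 -> on_hand[A=51 B=50 C=45] avail[A=51 B=49 C=38] open={R6,R8}
Step 15: commit R8 -> on_hand[A=51 B=50 C=38] avail[A=51 B=49 C=38] open={R6}
Step 16: commit R6 -> on_hand[A=51 B=49 C=38] avail[A=51 B=49 C=38] open={}
Step 17: reserve R9 A 9 -> on_hand[A=51 B=49 C=38] avail[A=42 B=49 C=38] open={R9}
Step 18: cancel R9 -> on_hand[A=51 B=49 C=38] avail[A=51 B=49 C=38] open={}
Step 19: reserve R10 C 8 -> on_hand[A=51 B=49 C=38] avail[A=51 B=49 C=30] open={R10}
Step 20: reserve R11 B 5 -> on_hand[A=51 B=49 C=38] avail[A=51 B=44 C=30] open={R10,R11}
Step 21: cancel R10 -> on_hand[A=51 B=49 C=38] avail[A=51 B=44 C=38] open={R11}
Step 22: commit R11 -> on_hand[A=51 B=44 C=38] avail[A=51 B=44 C=38] open={}
Step 23: reserve R12 B 1 -> on_hand[A=51 B=44 C=38] avail[A=51 B=43 C=38] open={R12}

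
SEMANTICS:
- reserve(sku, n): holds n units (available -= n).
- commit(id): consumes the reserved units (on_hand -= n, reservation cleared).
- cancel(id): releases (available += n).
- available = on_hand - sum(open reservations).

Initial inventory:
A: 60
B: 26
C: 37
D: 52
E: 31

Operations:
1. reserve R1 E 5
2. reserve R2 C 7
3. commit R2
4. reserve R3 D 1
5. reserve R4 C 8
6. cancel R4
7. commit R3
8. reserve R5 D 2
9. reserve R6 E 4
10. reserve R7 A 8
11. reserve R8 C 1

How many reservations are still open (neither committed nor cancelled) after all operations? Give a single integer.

Answer: 5

Derivation:
Step 1: reserve R1 E 5 -> on_hand[A=60 B=26 C=37 D=52 E=31] avail[A=60 B=26 C=37 D=52 E=26] open={R1}
Step 2: reserve R2 C 7 -> on_hand[A=60 B=26 C=37 D=52 E=31] avail[A=60 B=26 C=30 D=52 E=26] open={R1,R2}
Step 3: commit R2 -> on_hand[A=60 B=26 C=30 D=52 E=31] avail[A=60 B=26 C=30 D=52 E=26] open={R1}
Step 4: reserve R3 D 1 -> on_hand[A=60 B=26 C=30 D=52 E=31] avail[A=60 B=26 C=30 D=51 E=26] open={R1,R3}
Step 5: reserve R4 C 8 -> on_hand[A=60 B=26 C=30 D=52 E=31] avail[A=60 B=26 C=22 D=51 E=26] open={R1,R3,R4}
Step 6: cancel R4 -> on_hand[A=60 B=26 C=30 D=52 E=31] avail[A=60 B=26 C=30 D=51 E=26] open={R1,R3}
Step 7: commit R3 -> on_hand[A=60 B=26 C=30 D=51 E=31] avail[A=60 B=26 C=30 D=51 E=26] open={R1}
Step 8: reserve R5 D 2 -> on_hand[A=60 B=26 C=30 D=51 E=31] avail[A=60 B=26 C=30 D=49 E=26] open={R1,R5}
Step 9: reserve R6 E 4 -> on_hand[A=60 B=26 C=30 D=51 E=31] avail[A=60 B=26 C=30 D=49 E=22] open={R1,R5,R6}
Step 10: reserve R7 A 8 -> on_hand[A=60 B=26 C=30 D=51 E=31] avail[A=52 B=26 C=30 D=49 E=22] open={R1,R5,R6,R7}
Step 11: reserve R8 C 1 -> on_hand[A=60 B=26 C=30 D=51 E=31] avail[A=52 B=26 C=29 D=49 E=22] open={R1,R5,R6,R7,R8}
Open reservations: ['R1', 'R5', 'R6', 'R7', 'R8'] -> 5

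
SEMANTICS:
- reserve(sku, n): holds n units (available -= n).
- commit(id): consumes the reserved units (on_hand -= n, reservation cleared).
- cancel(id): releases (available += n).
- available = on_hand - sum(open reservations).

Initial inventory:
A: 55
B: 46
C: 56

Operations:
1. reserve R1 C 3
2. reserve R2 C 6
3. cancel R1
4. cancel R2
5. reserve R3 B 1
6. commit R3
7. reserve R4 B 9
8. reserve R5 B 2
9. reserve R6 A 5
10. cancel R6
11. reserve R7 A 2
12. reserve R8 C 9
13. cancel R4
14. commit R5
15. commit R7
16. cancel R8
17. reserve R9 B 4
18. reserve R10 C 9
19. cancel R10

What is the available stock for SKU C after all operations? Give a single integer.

Step 1: reserve R1 C 3 -> on_hand[A=55 B=46 C=56] avail[A=55 B=46 C=53] open={R1}
Step 2: reserve R2 C 6 -> on_hand[A=55 B=46 C=56] avail[A=55 B=46 C=47] open={R1,R2}
Step 3: cancel R1 -> on_hand[A=55 B=46 C=56] avail[A=55 B=46 C=50] open={R2}
Step 4: cancel R2 -> on_hand[A=55 B=46 C=56] avail[A=55 B=46 C=56] open={}
Step 5: reserve R3 B 1 -> on_hand[A=55 B=46 C=56] avail[A=55 B=45 C=56] open={R3}
Step 6: commit R3 -> on_hand[A=55 B=45 C=56] avail[A=55 B=45 C=56] open={}
Step 7: reserve R4 B 9 -> on_hand[A=55 B=45 C=56] avail[A=55 B=36 C=56] open={R4}
Step 8: reserve R5 B 2 -> on_hand[A=55 B=45 C=56] avail[A=55 B=34 C=56] open={R4,R5}
Step 9: reserve R6 A 5 -> on_hand[A=55 B=45 C=56] avail[A=50 B=34 C=56] open={R4,R5,R6}
Step 10: cancel R6 -> on_hand[A=55 B=45 C=56] avail[A=55 B=34 C=56] open={R4,R5}
Step 11: reserve R7 A 2 -> on_hand[A=55 B=45 C=56] avail[A=53 B=34 C=56] open={R4,R5,R7}
Step 12: reserve R8 C 9 -> on_hand[A=55 B=45 C=56] avail[A=53 B=34 C=47] open={R4,R5,R7,R8}
Step 13: cancel R4 -> on_hand[A=55 B=45 C=56] avail[A=53 B=43 C=47] open={R5,R7,R8}
Step 14: commit R5 -> on_hand[A=55 B=43 C=56] avail[A=53 B=43 C=47] open={R7,R8}
Step 15: commit R7 -> on_hand[A=53 B=43 C=56] avail[A=53 B=43 C=47] open={R8}
Step 16: cancel R8 -> on_hand[A=53 B=43 C=56] avail[A=53 B=43 C=56] open={}
Step 17: reserve R9 B 4 -> on_hand[A=53 B=43 C=56] avail[A=53 B=39 C=56] open={R9}
Step 18: reserve R10 C 9 -> on_hand[A=53 B=43 C=56] avail[A=53 B=39 C=47] open={R10,R9}
Step 19: cancel R10 -> on_hand[A=53 B=43 C=56] avail[A=53 B=39 C=56] open={R9}
Final available[C] = 56

Answer: 56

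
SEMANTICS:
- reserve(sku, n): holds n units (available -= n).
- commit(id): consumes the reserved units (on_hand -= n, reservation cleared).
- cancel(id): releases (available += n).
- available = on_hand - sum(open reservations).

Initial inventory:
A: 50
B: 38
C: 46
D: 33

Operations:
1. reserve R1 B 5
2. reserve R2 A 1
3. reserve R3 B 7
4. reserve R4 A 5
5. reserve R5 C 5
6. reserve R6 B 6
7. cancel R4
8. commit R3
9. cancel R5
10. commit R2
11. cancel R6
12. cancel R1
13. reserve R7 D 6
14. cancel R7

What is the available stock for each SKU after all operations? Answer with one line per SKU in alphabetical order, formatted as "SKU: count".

Step 1: reserve R1 B 5 -> on_hand[A=50 B=38 C=46 D=33] avail[A=50 B=33 C=46 D=33] open={R1}
Step 2: reserve R2 A 1 -> on_hand[A=50 B=38 C=46 D=33] avail[A=49 B=33 C=46 D=33] open={R1,R2}
Step 3: reserve R3 B 7 -> on_hand[A=50 B=38 C=46 D=33] avail[A=49 B=26 C=46 D=33] open={R1,R2,R3}
Step 4: reserve R4 A 5 -> on_hand[A=50 B=38 C=46 D=33] avail[A=44 B=26 C=46 D=33] open={R1,R2,R3,R4}
Step 5: reserve R5 C 5 -> on_hand[A=50 B=38 C=46 D=33] avail[A=44 B=26 C=41 D=33] open={R1,R2,R3,R4,R5}
Step 6: reserve R6 B 6 -> on_hand[A=50 B=38 C=46 D=33] avail[A=44 B=20 C=41 D=33] open={R1,R2,R3,R4,R5,R6}
Step 7: cancel R4 -> on_hand[A=50 B=38 C=46 D=33] avail[A=49 B=20 C=41 D=33] open={R1,R2,R3,R5,R6}
Step 8: commit R3 -> on_hand[A=50 B=31 C=46 D=33] avail[A=49 B=20 C=41 D=33] open={R1,R2,R5,R6}
Step 9: cancel R5 -> on_hand[A=50 B=31 C=46 D=33] avail[A=49 B=20 C=46 D=33] open={R1,R2,R6}
Step 10: commit R2 -> on_hand[A=49 B=31 C=46 D=33] avail[A=49 B=20 C=46 D=33] open={R1,R6}
Step 11: cancel R6 -> on_hand[A=49 B=31 C=46 D=33] avail[A=49 B=26 C=46 D=33] open={R1}
Step 12: cancel R1 -> on_hand[A=49 B=31 C=46 D=33] avail[A=49 B=31 C=46 D=33] open={}
Step 13: reserve R7 D 6 -> on_hand[A=49 B=31 C=46 D=33] avail[A=49 B=31 C=46 D=27] open={R7}
Step 14: cancel R7 -> on_hand[A=49 B=31 C=46 D=33] avail[A=49 B=31 C=46 D=33] open={}

Answer: A: 49
B: 31
C: 46
D: 33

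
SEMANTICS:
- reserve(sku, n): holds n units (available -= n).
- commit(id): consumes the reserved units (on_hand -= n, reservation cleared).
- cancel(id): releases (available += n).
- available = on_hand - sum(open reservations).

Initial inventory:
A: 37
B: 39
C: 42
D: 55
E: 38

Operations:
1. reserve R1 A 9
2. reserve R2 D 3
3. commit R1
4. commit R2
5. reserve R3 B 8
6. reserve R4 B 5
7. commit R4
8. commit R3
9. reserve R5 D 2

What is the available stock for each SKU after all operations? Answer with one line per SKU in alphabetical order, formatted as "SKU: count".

Answer: A: 28
B: 26
C: 42
D: 50
E: 38

Derivation:
Step 1: reserve R1 A 9 -> on_hand[A=37 B=39 C=42 D=55 E=38] avail[A=28 B=39 C=42 D=55 E=38] open={R1}
Step 2: reserve R2 D 3 -> on_hand[A=37 B=39 C=42 D=55 E=38] avail[A=28 B=39 C=42 D=52 E=38] open={R1,R2}
Step 3: commit R1 -> on_hand[A=28 B=39 C=42 D=55 E=38] avail[A=28 B=39 C=42 D=52 E=38] open={R2}
Step 4: commit R2 -> on_hand[A=28 B=39 C=42 D=52 E=38] avail[A=28 B=39 C=42 D=52 E=38] open={}
Step 5: reserve R3 B 8 -> on_hand[A=28 B=39 C=42 D=52 E=38] avail[A=28 B=31 C=42 D=52 E=38] open={R3}
Step 6: reserve R4 B 5 -> on_hand[A=28 B=39 C=42 D=52 E=38] avail[A=28 B=26 C=42 D=52 E=38] open={R3,R4}
Step 7: commit R4 -> on_hand[A=28 B=34 C=42 D=52 E=38] avail[A=28 B=26 C=42 D=52 E=38] open={R3}
Step 8: commit R3 -> on_hand[A=28 B=26 C=42 D=52 E=38] avail[A=28 B=26 C=42 D=52 E=38] open={}
Step 9: reserve R5 D 2 -> on_hand[A=28 B=26 C=42 D=52 E=38] avail[A=28 B=26 C=42 D=50 E=38] open={R5}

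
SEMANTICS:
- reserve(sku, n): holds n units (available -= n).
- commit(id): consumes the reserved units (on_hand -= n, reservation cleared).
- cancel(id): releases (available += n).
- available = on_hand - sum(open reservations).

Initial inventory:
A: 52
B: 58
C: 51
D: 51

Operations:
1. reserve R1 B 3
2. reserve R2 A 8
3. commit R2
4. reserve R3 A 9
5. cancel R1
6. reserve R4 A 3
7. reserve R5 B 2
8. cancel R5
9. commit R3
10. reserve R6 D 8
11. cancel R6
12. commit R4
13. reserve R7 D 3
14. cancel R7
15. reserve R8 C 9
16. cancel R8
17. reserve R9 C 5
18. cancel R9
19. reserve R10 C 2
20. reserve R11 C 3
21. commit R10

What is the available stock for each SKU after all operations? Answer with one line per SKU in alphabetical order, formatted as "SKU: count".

Step 1: reserve R1 B 3 -> on_hand[A=52 B=58 C=51 D=51] avail[A=52 B=55 C=51 D=51] open={R1}
Step 2: reserve R2 A 8 -> on_hand[A=52 B=58 C=51 D=51] avail[A=44 B=55 C=51 D=51] open={R1,R2}
Step 3: commit R2 -> on_hand[A=44 B=58 C=51 D=51] avail[A=44 B=55 C=51 D=51] open={R1}
Step 4: reserve R3 A 9 -> on_hand[A=44 B=58 C=51 D=51] avail[A=35 B=55 C=51 D=51] open={R1,R3}
Step 5: cancel R1 -> on_hand[A=44 B=58 C=51 D=51] avail[A=35 B=58 C=51 D=51] open={R3}
Step 6: reserve R4 A 3 -> on_hand[A=44 B=58 C=51 D=51] avail[A=32 B=58 C=51 D=51] open={R3,R4}
Step 7: reserve R5 B 2 -> on_hand[A=44 B=58 C=51 D=51] avail[A=32 B=56 C=51 D=51] open={R3,R4,R5}
Step 8: cancel R5 -> on_hand[A=44 B=58 C=51 D=51] avail[A=32 B=58 C=51 D=51] open={R3,R4}
Step 9: commit R3 -> on_hand[A=35 B=58 C=51 D=51] avail[A=32 B=58 C=51 D=51] open={R4}
Step 10: reserve R6 D 8 -> on_hand[A=35 B=58 C=51 D=51] avail[A=32 B=58 C=51 D=43] open={R4,R6}
Step 11: cancel R6 -> on_hand[A=35 B=58 C=51 D=51] avail[A=32 B=58 C=51 D=51] open={R4}
Step 12: commit R4 -> on_hand[A=32 B=58 C=51 D=51] avail[A=32 B=58 C=51 D=51] open={}
Step 13: reserve R7 D 3 -> on_hand[A=32 B=58 C=51 D=51] avail[A=32 B=58 C=51 D=48] open={R7}
Step 14: cancel R7 -> on_hand[A=32 B=58 C=51 D=51] avail[A=32 B=58 C=51 D=51] open={}
Step 15: reserve R8 C 9 -> on_hand[A=32 B=58 C=51 D=51] avail[A=32 B=58 C=42 D=51] open={R8}
Step 16: cancel R8 -> on_hand[A=32 B=58 C=51 D=51] avail[A=32 B=58 C=51 D=51] open={}
Step 17: reserve R9 C 5 -> on_hand[A=32 B=58 C=51 D=51] avail[A=32 B=58 C=46 D=51] open={R9}
Step 18: cancel R9 -> on_hand[A=32 B=58 C=51 D=51] avail[A=32 B=58 C=51 D=51] open={}
Step 19: reserve R10 C 2 -> on_hand[A=32 B=58 C=51 D=51] avail[A=32 B=58 C=49 D=51] open={R10}
Step 20: reserve R11 C 3 -> on_hand[A=32 B=58 C=51 D=51] avail[A=32 B=58 C=46 D=51] open={R10,R11}
Step 21: commit R10 -> on_hand[A=32 B=58 C=49 D=51] avail[A=32 B=58 C=46 D=51] open={R11}

Answer: A: 32
B: 58
C: 46
D: 51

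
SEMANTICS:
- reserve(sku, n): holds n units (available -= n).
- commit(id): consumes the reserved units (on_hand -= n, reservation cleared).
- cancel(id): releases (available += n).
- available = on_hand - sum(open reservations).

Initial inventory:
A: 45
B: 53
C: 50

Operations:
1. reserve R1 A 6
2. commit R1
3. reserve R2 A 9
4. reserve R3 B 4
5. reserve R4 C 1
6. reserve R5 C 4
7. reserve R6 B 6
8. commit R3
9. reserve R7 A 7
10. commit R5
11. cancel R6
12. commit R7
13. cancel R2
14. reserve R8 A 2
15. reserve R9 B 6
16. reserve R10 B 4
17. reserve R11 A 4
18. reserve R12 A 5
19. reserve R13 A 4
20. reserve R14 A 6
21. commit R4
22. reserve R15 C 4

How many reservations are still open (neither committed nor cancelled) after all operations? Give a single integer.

Step 1: reserve R1 A 6 -> on_hand[A=45 B=53 C=50] avail[A=39 B=53 C=50] open={R1}
Step 2: commit R1 -> on_hand[A=39 B=53 C=50] avail[A=39 B=53 C=50] open={}
Step 3: reserve R2 A 9 -> on_hand[A=39 B=53 C=50] avail[A=30 B=53 C=50] open={R2}
Step 4: reserve R3 B 4 -> on_hand[A=39 B=53 C=50] avail[A=30 B=49 C=50] open={R2,R3}
Step 5: reserve R4 C 1 -> on_hand[A=39 B=53 C=50] avail[A=30 B=49 C=49] open={R2,R3,R4}
Step 6: reserve R5 C 4 -> on_hand[A=39 B=53 C=50] avail[A=30 B=49 C=45] open={R2,R3,R4,R5}
Step 7: reserve R6 B 6 -> on_hand[A=39 B=53 C=50] avail[A=30 B=43 C=45] open={R2,R3,R4,R5,R6}
Step 8: commit R3 -> on_hand[A=39 B=49 C=50] avail[A=30 B=43 C=45] open={R2,R4,R5,R6}
Step 9: reserve R7 A 7 -> on_hand[A=39 B=49 C=50] avail[A=23 B=43 C=45] open={R2,R4,R5,R6,R7}
Step 10: commit R5 -> on_hand[A=39 B=49 C=46] avail[A=23 B=43 C=45] open={R2,R4,R6,R7}
Step 11: cancel R6 -> on_hand[A=39 B=49 C=46] avail[A=23 B=49 C=45] open={R2,R4,R7}
Step 12: commit R7 -> on_hand[A=32 B=49 C=46] avail[A=23 B=49 C=45] open={R2,R4}
Step 13: cancel R2 -> on_hand[A=32 B=49 C=46] avail[A=32 B=49 C=45] open={R4}
Step 14: reserve R8 A 2 -> on_hand[A=32 B=49 C=46] avail[A=30 B=49 C=45] open={R4,R8}
Step 15: reserve R9 B 6 -> on_hand[A=32 B=49 C=46] avail[A=30 B=43 C=45] open={R4,R8,R9}
Step 16: reserve R10 B 4 -> on_hand[A=32 B=49 C=46] avail[A=30 B=39 C=45] open={R10,R4,R8,R9}
Step 17: reserve R11 A 4 -> on_hand[A=32 B=49 C=46] avail[A=26 B=39 C=45] open={R10,R11,R4,R8,R9}
Step 18: reserve R12 A 5 -> on_hand[A=32 B=49 C=46] avail[A=21 B=39 C=45] open={R10,R11,R12,R4,R8,R9}
Step 19: reserve R13 A 4 -> on_hand[A=32 B=49 C=46] avail[A=17 B=39 C=45] open={R10,R11,R12,R13,R4,R8,R9}
Step 20: reserve R14 A 6 -> on_hand[A=32 B=49 C=46] avail[A=11 B=39 C=45] open={R10,R11,R12,R13,R14,R4,R8,R9}
Step 21: commit R4 -> on_hand[A=32 B=49 C=45] avail[A=11 B=39 C=45] open={R10,R11,R12,R13,R14,R8,R9}
Step 22: reserve R15 C 4 -> on_hand[A=32 B=49 C=45] avail[A=11 B=39 C=41] open={R10,R11,R12,R13,R14,R15,R8,R9}
Open reservations: ['R10', 'R11', 'R12', 'R13', 'R14', 'R15', 'R8', 'R9'] -> 8

Answer: 8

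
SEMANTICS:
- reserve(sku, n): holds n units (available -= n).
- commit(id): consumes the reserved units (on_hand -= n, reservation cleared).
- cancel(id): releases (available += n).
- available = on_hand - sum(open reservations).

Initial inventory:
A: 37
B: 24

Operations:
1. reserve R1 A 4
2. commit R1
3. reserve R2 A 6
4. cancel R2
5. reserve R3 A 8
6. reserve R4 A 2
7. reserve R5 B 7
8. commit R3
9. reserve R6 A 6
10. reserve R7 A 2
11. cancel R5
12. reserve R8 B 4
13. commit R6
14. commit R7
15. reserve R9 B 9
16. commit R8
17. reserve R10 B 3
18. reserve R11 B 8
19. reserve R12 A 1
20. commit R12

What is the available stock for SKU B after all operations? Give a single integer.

Answer: 0

Derivation:
Step 1: reserve R1 A 4 -> on_hand[A=37 B=24] avail[A=33 B=24] open={R1}
Step 2: commit R1 -> on_hand[A=33 B=24] avail[A=33 B=24] open={}
Step 3: reserve R2 A 6 -> on_hand[A=33 B=24] avail[A=27 B=24] open={R2}
Step 4: cancel R2 -> on_hand[A=33 B=24] avail[A=33 B=24] open={}
Step 5: reserve R3 A 8 -> on_hand[A=33 B=24] avail[A=25 B=24] open={R3}
Step 6: reserve R4 A 2 -> on_hand[A=33 B=24] avail[A=23 B=24] open={R3,R4}
Step 7: reserve R5 B 7 -> on_hand[A=33 B=24] avail[A=23 B=17] open={R3,R4,R5}
Step 8: commit R3 -> on_hand[A=25 B=24] avail[A=23 B=17] open={R4,R5}
Step 9: reserve R6 A 6 -> on_hand[A=25 B=24] avail[A=17 B=17] open={R4,R5,R6}
Step 10: reserve R7 A 2 -> on_hand[A=25 B=24] avail[A=15 B=17] open={R4,R5,R6,R7}
Step 11: cancel R5 -> on_hand[A=25 B=24] avail[A=15 B=24] open={R4,R6,R7}
Step 12: reserve R8 B 4 -> on_hand[A=25 B=24] avail[A=15 B=20] open={R4,R6,R7,R8}
Step 13: commit R6 -> on_hand[A=19 B=24] avail[A=15 B=20] open={R4,R7,R8}
Step 14: commit R7 -> on_hand[A=17 B=24] avail[A=15 B=20] open={R4,R8}
Step 15: reserve R9 B 9 -> on_hand[A=17 B=24] avail[A=15 B=11] open={R4,R8,R9}
Step 16: commit R8 -> on_hand[A=17 B=20] avail[A=15 B=11] open={R4,R9}
Step 17: reserve R10 B 3 -> on_hand[A=17 B=20] avail[A=15 B=8] open={R10,R4,R9}
Step 18: reserve R11 B 8 -> on_hand[A=17 B=20] avail[A=15 B=0] open={R10,R11,R4,R9}
Step 19: reserve R12 A 1 -> on_hand[A=17 B=20] avail[A=14 B=0] open={R10,R11,R12,R4,R9}
Step 20: commit R12 -> on_hand[A=16 B=20] avail[A=14 B=0] open={R10,R11,R4,R9}
Final available[B] = 0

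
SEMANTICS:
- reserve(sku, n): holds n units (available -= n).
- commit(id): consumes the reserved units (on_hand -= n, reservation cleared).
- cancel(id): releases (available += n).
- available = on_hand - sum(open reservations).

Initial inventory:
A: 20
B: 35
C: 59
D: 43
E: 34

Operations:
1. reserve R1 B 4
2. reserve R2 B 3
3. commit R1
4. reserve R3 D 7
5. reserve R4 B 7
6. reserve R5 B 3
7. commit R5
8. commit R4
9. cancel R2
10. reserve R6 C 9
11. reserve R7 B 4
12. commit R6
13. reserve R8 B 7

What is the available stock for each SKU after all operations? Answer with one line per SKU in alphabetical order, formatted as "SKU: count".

Step 1: reserve R1 B 4 -> on_hand[A=20 B=35 C=59 D=43 E=34] avail[A=20 B=31 C=59 D=43 E=34] open={R1}
Step 2: reserve R2 B 3 -> on_hand[A=20 B=35 C=59 D=43 E=34] avail[A=20 B=28 C=59 D=43 E=34] open={R1,R2}
Step 3: commit R1 -> on_hand[A=20 B=31 C=59 D=43 E=34] avail[A=20 B=28 C=59 D=43 E=34] open={R2}
Step 4: reserve R3 D 7 -> on_hand[A=20 B=31 C=59 D=43 E=34] avail[A=20 B=28 C=59 D=36 E=34] open={R2,R3}
Step 5: reserve R4 B 7 -> on_hand[A=20 B=31 C=59 D=43 E=34] avail[A=20 B=21 C=59 D=36 E=34] open={R2,R3,R4}
Step 6: reserve R5 B 3 -> on_hand[A=20 B=31 C=59 D=43 E=34] avail[A=20 B=18 C=59 D=36 E=34] open={R2,R3,R4,R5}
Step 7: commit R5 -> on_hand[A=20 B=28 C=59 D=43 E=34] avail[A=20 B=18 C=59 D=36 E=34] open={R2,R3,R4}
Step 8: commit R4 -> on_hand[A=20 B=21 C=59 D=43 E=34] avail[A=20 B=18 C=59 D=36 E=34] open={R2,R3}
Step 9: cancel R2 -> on_hand[A=20 B=21 C=59 D=43 E=34] avail[A=20 B=21 C=59 D=36 E=34] open={R3}
Step 10: reserve R6 C 9 -> on_hand[A=20 B=21 C=59 D=43 E=34] avail[A=20 B=21 C=50 D=36 E=34] open={R3,R6}
Step 11: reserve R7 B 4 -> on_hand[A=20 B=21 C=59 D=43 E=34] avail[A=20 B=17 C=50 D=36 E=34] open={R3,R6,R7}
Step 12: commit R6 -> on_hand[A=20 B=21 C=50 D=43 E=34] avail[A=20 B=17 C=50 D=36 E=34] open={R3,R7}
Step 13: reserve R8 B 7 -> on_hand[A=20 B=21 C=50 D=43 E=34] avail[A=20 B=10 C=50 D=36 E=34] open={R3,R7,R8}

Answer: A: 20
B: 10
C: 50
D: 36
E: 34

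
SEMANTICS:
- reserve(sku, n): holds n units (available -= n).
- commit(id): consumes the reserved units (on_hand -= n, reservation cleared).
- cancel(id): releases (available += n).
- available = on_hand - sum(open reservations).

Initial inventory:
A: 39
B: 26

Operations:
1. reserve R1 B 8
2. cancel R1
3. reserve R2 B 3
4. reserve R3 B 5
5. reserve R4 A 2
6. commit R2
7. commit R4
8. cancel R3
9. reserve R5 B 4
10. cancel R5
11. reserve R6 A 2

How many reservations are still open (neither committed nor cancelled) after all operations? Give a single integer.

Answer: 1

Derivation:
Step 1: reserve R1 B 8 -> on_hand[A=39 B=26] avail[A=39 B=18] open={R1}
Step 2: cancel R1 -> on_hand[A=39 B=26] avail[A=39 B=26] open={}
Step 3: reserve R2 B 3 -> on_hand[A=39 B=26] avail[A=39 B=23] open={R2}
Step 4: reserve R3 B 5 -> on_hand[A=39 B=26] avail[A=39 B=18] open={R2,R3}
Step 5: reserve R4 A 2 -> on_hand[A=39 B=26] avail[A=37 B=18] open={R2,R3,R4}
Step 6: commit R2 -> on_hand[A=39 B=23] avail[A=37 B=18] open={R3,R4}
Step 7: commit R4 -> on_hand[A=37 B=23] avail[A=37 B=18] open={R3}
Step 8: cancel R3 -> on_hand[A=37 B=23] avail[A=37 B=23] open={}
Step 9: reserve R5 B 4 -> on_hand[A=37 B=23] avail[A=37 B=19] open={R5}
Step 10: cancel R5 -> on_hand[A=37 B=23] avail[A=37 B=23] open={}
Step 11: reserve R6 A 2 -> on_hand[A=37 B=23] avail[A=35 B=23] open={R6}
Open reservations: ['R6'] -> 1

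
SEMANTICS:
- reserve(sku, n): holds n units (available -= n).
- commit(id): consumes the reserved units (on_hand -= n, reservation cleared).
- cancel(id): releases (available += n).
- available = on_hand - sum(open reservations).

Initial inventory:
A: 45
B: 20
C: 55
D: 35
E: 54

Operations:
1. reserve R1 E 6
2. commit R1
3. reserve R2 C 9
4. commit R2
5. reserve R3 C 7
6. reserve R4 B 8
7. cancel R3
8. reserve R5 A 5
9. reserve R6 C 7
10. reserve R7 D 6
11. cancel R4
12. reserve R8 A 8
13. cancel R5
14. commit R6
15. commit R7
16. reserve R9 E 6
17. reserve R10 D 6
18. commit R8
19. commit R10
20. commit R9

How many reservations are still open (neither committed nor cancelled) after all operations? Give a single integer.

Step 1: reserve R1 E 6 -> on_hand[A=45 B=20 C=55 D=35 E=54] avail[A=45 B=20 C=55 D=35 E=48] open={R1}
Step 2: commit R1 -> on_hand[A=45 B=20 C=55 D=35 E=48] avail[A=45 B=20 C=55 D=35 E=48] open={}
Step 3: reserve R2 C 9 -> on_hand[A=45 B=20 C=55 D=35 E=48] avail[A=45 B=20 C=46 D=35 E=48] open={R2}
Step 4: commit R2 -> on_hand[A=45 B=20 C=46 D=35 E=48] avail[A=45 B=20 C=46 D=35 E=48] open={}
Step 5: reserve R3 C 7 -> on_hand[A=45 B=20 C=46 D=35 E=48] avail[A=45 B=20 C=39 D=35 E=48] open={R3}
Step 6: reserve R4 B 8 -> on_hand[A=45 B=20 C=46 D=35 E=48] avail[A=45 B=12 C=39 D=35 E=48] open={R3,R4}
Step 7: cancel R3 -> on_hand[A=45 B=20 C=46 D=35 E=48] avail[A=45 B=12 C=46 D=35 E=48] open={R4}
Step 8: reserve R5 A 5 -> on_hand[A=45 B=20 C=46 D=35 E=48] avail[A=40 B=12 C=46 D=35 E=48] open={R4,R5}
Step 9: reserve R6 C 7 -> on_hand[A=45 B=20 C=46 D=35 E=48] avail[A=40 B=12 C=39 D=35 E=48] open={R4,R5,R6}
Step 10: reserve R7 D 6 -> on_hand[A=45 B=20 C=46 D=35 E=48] avail[A=40 B=12 C=39 D=29 E=48] open={R4,R5,R6,R7}
Step 11: cancel R4 -> on_hand[A=45 B=20 C=46 D=35 E=48] avail[A=40 B=20 C=39 D=29 E=48] open={R5,R6,R7}
Step 12: reserve R8 A 8 -> on_hand[A=45 B=20 C=46 D=35 E=48] avail[A=32 B=20 C=39 D=29 E=48] open={R5,R6,R7,R8}
Step 13: cancel R5 -> on_hand[A=45 B=20 C=46 D=35 E=48] avail[A=37 B=20 C=39 D=29 E=48] open={R6,R7,R8}
Step 14: commit R6 -> on_hand[A=45 B=20 C=39 D=35 E=48] avail[A=37 B=20 C=39 D=29 E=48] open={R7,R8}
Step 15: commit R7 -> on_hand[A=45 B=20 C=39 D=29 E=48] avail[A=37 B=20 C=39 D=29 E=48] open={R8}
Step 16: reserve R9 E 6 -> on_hand[A=45 B=20 C=39 D=29 E=48] avail[A=37 B=20 C=39 D=29 E=42] open={R8,R9}
Step 17: reserve R10 D 6 -> on_hand[A=45 B=20 C=39 D=29 E=48] avail[A=37 B=20 C=39 D=23 E=42] open={R10,R8,R9}
Step 18: commit R8 -> on_hand[A=37 B=20 C=39 D=29 E=48] avail[A=37 B=20 C=39 D=23 E=42] open={R10,R9}
Step 19: commit R10 -> on_hand[A=37 B=20 C=39 D=23 E=48] avail[A=37 B=20 C=39 D=23 E=42] open={R9}
Step 20: commit R9 -> on_hand[A=37 B=20 C=39 D=23 E=42] avail[A=37 B=20 C=39 D=23 E=42] open={}
Open reservations: [] -> 0

Answer: 0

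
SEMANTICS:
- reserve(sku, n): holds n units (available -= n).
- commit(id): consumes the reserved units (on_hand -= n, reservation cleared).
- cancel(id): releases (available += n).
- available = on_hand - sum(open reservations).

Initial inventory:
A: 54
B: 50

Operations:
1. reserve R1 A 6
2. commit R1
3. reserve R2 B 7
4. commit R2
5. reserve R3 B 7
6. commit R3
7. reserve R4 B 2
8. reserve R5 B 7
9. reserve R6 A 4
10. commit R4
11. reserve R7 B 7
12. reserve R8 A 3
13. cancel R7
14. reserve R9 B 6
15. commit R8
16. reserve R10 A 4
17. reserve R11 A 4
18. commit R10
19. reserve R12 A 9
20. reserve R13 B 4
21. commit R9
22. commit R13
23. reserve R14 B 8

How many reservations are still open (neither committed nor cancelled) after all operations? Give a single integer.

Answer: 5

Derivation:
Step 1: reserve R1 A 6 -> on_hand[A=54 B=50] avail[A=48 B=50] open={R1}
Step 2: commit R1 -> on_hand[A=48 B=50] avail[A=48 B=50] open={}
Step 3: reserve R2 B 7 -> on_hand[A=48 B=50] avail[A=48 B=43] open={R2}
Step 4: commit R2 -> on_hand[A=48 B=43] avail[A=48 B=43] open={}
Step 5: reserve R3 B 7 -> on_hand[A=48 B=43] avail[A=48 B=36] open={R3}
Step 6: commit R3 -> on_hand[A=48 B=36] avail[A=48 B=36] open={}
Step 7: reserve R4 B 2 -> on_hand[A=48 B=36] avail[A=48 B=34] open={R4}
Step 8: reserve R5 B 7 -> on_hand[A=48 B=36] avail[A=48 B=27] open={R4,R5}
Step 9: reserve R6 A 4 -> on_hand[A=48 B=36] avail[A=44 B=27] open={R4,R5,R6}
Step 10: commit R4 -> on_hand[A=48 B=34] avail[A=44 B=27] open={R5,R6}
Step 11: reserve R7 B 7 -> on_hand[A=48 B=34] avail[A=44 B=20] open={R5,R6,R7}
Step 12: reserve R8 A 3 -> on_hand[A=48 B=34] avail[A=41 B=20] open={R5,R6,R7,R8}
Step 13: cancel R7 -> on_hand[A=48 B=34] avail[A=41 B=27] open={R5,R6,R8}
Step 14: reserve R9 B 6 -> on_hand[A=48 B=34] avail[A=41 B=21] open={R5,R6,R8,R9}
Step 15: commit R8 -> on_hand[A=45 B=34] avail[A=41 B=21] open={R5,R6,R9}
Step 16: reserve R10 A 4 -> on_hand[A=45 B=34] avail[A=37 B=21] open={R10,R5,R6,R9}
Step 17: reserve R11 A 4 -> on_hand[A=45 B=34] avail[A=33 B=21] open={R10,R11,R5,R6,R9}
Step 18: commit R10 -> on_hand[A=41 B=34] avail[A=33 B=21] open={R11,R5,R6,R9}
Step 19: reserve R12 A 9 -> on_hand[A=41 B=34] avail[A=24 B=21] open={R11,R12,R5,R6,R9}
Step 20: reserve R13 B 4 -> on_hand[A=41 B=34] avail[A=24 B=17] open={R11,R12,R13,R5,R6,R9}
Step 21: commit R9 -> on_hand[A=41 B=28] avail[A=24 B=17] open={R11,R12,R13,R5,R6}
Step 22: commit R13 -> on_hand[A=41 B=24] avail[A=24 B=17] open={R11,R12,R5,R6}
Step 23: reserve R14 B 8 -> on_hand[A=41 B=24] avail[A=24 B=9] open={R11,R12,R14,R5,R6}
Open reservations: ['R11', 'R12', 'R14', 'R5', 'R6'] -> 5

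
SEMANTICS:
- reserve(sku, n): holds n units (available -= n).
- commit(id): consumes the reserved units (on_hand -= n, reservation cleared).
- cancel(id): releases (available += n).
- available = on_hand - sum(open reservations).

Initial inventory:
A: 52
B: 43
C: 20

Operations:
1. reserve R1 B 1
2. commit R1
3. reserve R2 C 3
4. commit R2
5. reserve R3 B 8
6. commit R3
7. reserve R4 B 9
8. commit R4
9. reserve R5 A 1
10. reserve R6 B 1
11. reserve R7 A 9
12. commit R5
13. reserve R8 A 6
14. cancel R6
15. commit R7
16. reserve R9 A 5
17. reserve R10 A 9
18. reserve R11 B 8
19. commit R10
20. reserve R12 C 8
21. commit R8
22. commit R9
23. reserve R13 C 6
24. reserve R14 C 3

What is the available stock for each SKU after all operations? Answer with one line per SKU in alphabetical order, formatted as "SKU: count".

Answer: A: 22
B: 17
C: 0

Derivation:
Step 1: reserve R1 B 1 -> on_hand[A=52 B=43 C=20] avail[A=52 B=42 C=20] open={R1}
Step 2: commit R1 -> on_hand[A=52 B=42 C=20] avail[A=52 B=42 C=20] open={}
Step 3: reserve R2 C 3 -> on_hand[A=52 B=42 C=20] avail[A=52 B=42 C=17] open={R2}
Step 4: commit R2 -> on_hand[A=52 B=42 C=17] avail[A=52 B=42 C=17] open={}
Step 5: reserve R3 B 8 -> on_hand[A=52 B=42 C=17] avail[A=52 B=34 C=17] open={R3}
Step 6: commit R3 -> on_hand[A=52 B=34 C=17] avail[A=52 B=34 C=17] open={}
Step 7: reserve R4 B 9 -> on_hand[A=52 B=34 C=17] avail[A=52 B=25 C=17] open={R4}
Step 8: commit R4 -> on_hand[A=52 B=25 C=17] avail[A=52 B=25 C=17] open={}
Step 9: reserve R5 A 1 -> on_hand[A=52 B=25 C=17] avail[A=51 B=25 C=17] open={R5}
Step 10: reserve R6 B 1 -> on_hand[A=52 B=25 C=17] avail[A=51 B=24 C=17] open={R5,R6}
Step 11: reserve R7 A 9 -> on_hand[A=52 B=25 C=17] avail[A=42 B=24 C=17] open={R5,R6,R7}
Step 12: commit R5 -> on_hand[A=51 B=25 C=17] avail[A=42 B=24 C=17] open={R6,R7}
Step 13: reserve R8 A 6 -> on_hand[A=51 B=25 C=17] avail[A=36 B=24 C=17] open={R6,R7,R8}
Step 14: cancel R6 -> on_hand[A=51 B=25 C=17] avail[A=36 B=25 C=17] open={R7,R8}
Step 15: commit R7 -> on_hand[A=42 B=25 C=17] avail[A=36 B=25 C=17] open={R8}
Step 16: reserve R9 A 5 -> on_hand[A=42 B=25 C=17] avail[A=31 B=25 C=17] open={R8,R9}
Step 17: reserve R10 A 9 -> on_hand[A=42 B=25 C=17] avail[A=22 B=25 C=17] open={R10,R8,R9}
Step 18: reserve R11 B 8 -> on_hand[A=42 B=25 C=17] avail[A=22 B=17 C=17] open={R10,R11,R8,R9}
Step 19: commit R10 -> on_hand[A=33 B=25 C=17] avail[A=22 B=17 C=17] open={R11,R8,R9}
Step 20: reserve R12 C 8 -> on_hand[A=33 B=25 C=17] avail[A=22 B=17 C=9] open={R11,R12,R8,R9}
Step 21: commit R8 -> on_hand[A=27 B=25 C=17] avail[A=22 B=17 C=9] open={R11,R12,R9}
Step 22: commit R9 -> on_hand[A=22 B=25 C=17] avail[A=22 B=17 C=9] open={R11,R12}
Step 23: reserve R13 C 6 -> on_hand[A=22 B=25 C=17] avail[A=22 B=17 C=3] open={R11,R12,R13}
Step 24: reserve R14 C 3 -> on_hand[A=22 B=25 C=17] avail[A=22 B=17 C=0] open={R11,R12,R13,R14}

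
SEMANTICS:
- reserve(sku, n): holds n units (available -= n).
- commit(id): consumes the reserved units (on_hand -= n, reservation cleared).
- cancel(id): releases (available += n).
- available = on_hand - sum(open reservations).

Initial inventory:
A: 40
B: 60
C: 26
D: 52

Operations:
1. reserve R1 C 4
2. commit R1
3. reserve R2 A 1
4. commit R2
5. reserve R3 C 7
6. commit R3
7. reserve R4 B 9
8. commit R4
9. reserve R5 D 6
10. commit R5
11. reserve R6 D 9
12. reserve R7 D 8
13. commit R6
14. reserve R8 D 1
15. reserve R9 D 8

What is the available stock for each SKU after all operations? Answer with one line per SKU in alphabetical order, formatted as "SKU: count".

Answer: A: 39
B: 51
C: 15
D: 20

Derivation:
Step 1: reserve R1 C 4 -> on_hand[A=40 B=60 C=26 D=52] avail[A=40 B=60 C=22 D=52] open={R1}
Step 2: commit R1 -> on_hand[A=40 B=60 C=22 D=52] avail[A=40 B=60 C=22 D=52] open={}
Step 3: reserve R2 A 1 -> on_hand[A=40 B=60 C=22 D=52] avail[A=39 B=60 C=22 D=52] open={R2}
Step 4: commit R2 -> on_hand[A=39 B=60 C=22 D=52] avail[A=39 B=60 C=22 D=52] open={}
Step 5: reserve R3 C 7 -> on_hand[A=39 B=60 C=22 D=52] avail[A=39 B=60 C=15 D=52] open={R3}
Step 6: commit R3 -> on_hand[A=39 B=60 C=15 D=52] avail[A=39 B=60 C=15 D=52] open={}
Step 7: reserve R4 B 9 -> on_hand[A=39 B=60 C=15 D=52] avail[A=39 B=51 C=15 D=52] open={R4}
Step 8: commit R4 -> on_hand[A=39 B=51 C=15 D=52] avail[A=39 B=51 C=15 D=52] open={}
Step 9: reserve R5 D 6 -> on_hand[A=39 B=51 C=15 D=52] avail[A=39 B=51 C=15 D=46] open={R5}
Step 10: commit R5 -> on_hand[A=39 B=51 C=15 D=46] avail[A=39 B=51 C=15 D=46] open={}
Step 11: reserve R6 D 9 -> on_hand[A=39 B=51 C=15 D=46] avail[A=39 B=51 C=15 D=37] open={R6}
Step 12: reserve R7 D 8 -> on_hand[A=39 B=51 C=15 D=46] avail[A=39 B=51 C=15 D=29] open={R6,R7}
Step 13: commit R6 -> on_hand[A=39 B=51 C=15 D=37] avail[A=39 B=51 C=15 D=29] open={R7}
Step 14: reserve R8 D 1 -> on_hand[A=39 B=51 C=15 D=37] avail[A=39 B=51 C=15 D=28] open={R7,R8}
Step 15: reserve R9 D 8 -> on_hand[A=39 B=51 C=15 D=37] avail[A=39 B=51 C=15 D=20] open={R7,R8,R9}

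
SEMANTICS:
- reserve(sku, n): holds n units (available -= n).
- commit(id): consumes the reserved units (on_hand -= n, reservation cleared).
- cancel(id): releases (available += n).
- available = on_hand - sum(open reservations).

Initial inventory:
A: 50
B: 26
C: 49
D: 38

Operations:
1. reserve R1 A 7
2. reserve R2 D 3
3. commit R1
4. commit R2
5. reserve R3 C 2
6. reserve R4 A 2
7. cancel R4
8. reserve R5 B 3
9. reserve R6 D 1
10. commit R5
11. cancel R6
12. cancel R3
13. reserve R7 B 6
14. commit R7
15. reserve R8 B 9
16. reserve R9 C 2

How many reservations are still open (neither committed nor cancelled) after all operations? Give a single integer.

Step 1: reserve R1 A 7 -> on_hand[A=50 B=26 C=49 D=38] avail[A=43 B=26 C=49 D=38] open={R1}
Step 2: reserve R2 D 3 -> on_hand[A=50 B=26 C=49 D=38] avail[A=43 B=26 C=49 D=35] open={R1,R2}
Step 3: commit R1 -> on_hand[A=43 B=26 C=49 D=38] avail[A=43 B=26 C=49 D=35] open={R2}
Step 4: commit R2 -> on_hand[A=43 B=26 C=49 D=35] avail[A=43 B=26 C=49 D=35] open={}
Step 5: reserve R3 C 2 -> on_hand[A=43 B=26 C=49 D=35] avail[A=43 B=26 C=47 D=35] open={R3}
Step 6: reserve R4 A 2 -> on_hand[A=43 B=26 C=49 D=35] avail[A=41 B=26 C=47 D=35] open={R3,R4}
Step 7: cancel R4 -> on_hand[A=43 B=26 C=49 D=35] avail[A=43 B=26 C=47 D=35] open={R3}
Step 8: reserve R5 B 3 -> on_hand[A=43 B=26 C=49 D=35] avail[A=43 B=23 C=47 D=35] open={R3,R5}
Step 9: reserve R6 D 1 -> on_hand[A=43 B=26 C=49 D=35] avail[A=43 B=23 C=47 D=34] open={R3,R5,R6}
Step 10: commit R5 -> on_hand[A=43 B=23 C=49 D=35] avail[A=43 B=23 C=47 D=34] open={R3,R6}
Step 11: cancel R6 -> on_hand[A=43 B=23 C=49 D=35] avail[A=43 B=23 C=47 D=35] open={R3}
Step 12: cancel R3 -> on_hand[A=43 B=23 C=49 D=35] avail[A=43 B=23 C=49 D=35] open={}
Step 13: reserve R7 B 6 -> on_hand[A=43 B=23 C=49 D=35] avail[A=43 B=17 C=49 D=35] open={R7}
Step 14: commit R7 -> on_hand[A=43 B=17 C=49 D=35] avail[A=43 B=17 C=49 D=35] open={}
Step 15: reserve R8 B 9 -> on_hand[A=43 B=17 C=49 D=35] avail[A=43 B=8 C=49 D=35] open={R8}
Step 16: reserve R9 C 2 -> on_hand[A=43 B=17 C=49 D=35] avail[A=43 B=8 C=47 D=35] open={R8,R9}
Open reservations: ['R8', 'R9'] -> 2

Answer: 2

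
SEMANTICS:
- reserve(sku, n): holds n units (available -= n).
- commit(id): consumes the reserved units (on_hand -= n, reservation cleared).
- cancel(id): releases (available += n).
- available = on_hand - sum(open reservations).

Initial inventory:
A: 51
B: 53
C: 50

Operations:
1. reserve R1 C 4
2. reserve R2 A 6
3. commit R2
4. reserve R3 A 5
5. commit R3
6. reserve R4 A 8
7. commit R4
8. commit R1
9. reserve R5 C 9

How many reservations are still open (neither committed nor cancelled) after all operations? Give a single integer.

Answer: 1

Derivation:
Step 1: reserve R1 C 4 -> on_hand[A=51 B=53 C=50] avail[A=51 B=53 C=46] open={R1}
Step 2: reserve R2 A 6 -> on_hand[A=51 B=53 C=50] avail[A=45 B=53 C=46] open={R1,R2}
Step 3: commit R2 -> on_hand[A=45 B=53 C=50] avail[A=45 B=53 C=46] open={R1}
Step 4: reserve R3 A 5 -> on_hand[A=45 B=53 C=50] avail[A=40 B=53 C=46] open={R1,R3}
Step 5: commit R3 -> on_hand[A=40 B=53 C=50] avail[A=40 B=53 C=46] open={R1}
Step 6: reserve R4 A 8 -> on_hand[A=40 B=53 C=50] avail[A=32 B=53 C=46] open={R1,R4}
Step 7: commit R4 -> on_hand[A=32 B=53 C=50] avail[A=32 B=53 C=46] open={R1}
Step 8: commit R1 -> on_hand[A=32 B=53 C=46] avail[A=32 B=53 C=46] open={}
Step 9: reserve R5 C 9 -> on_hand[A=32 B=53 C=46] avail[A=32 B=53 C=37] open={R5}
Open reservations: ['R5'] -> 1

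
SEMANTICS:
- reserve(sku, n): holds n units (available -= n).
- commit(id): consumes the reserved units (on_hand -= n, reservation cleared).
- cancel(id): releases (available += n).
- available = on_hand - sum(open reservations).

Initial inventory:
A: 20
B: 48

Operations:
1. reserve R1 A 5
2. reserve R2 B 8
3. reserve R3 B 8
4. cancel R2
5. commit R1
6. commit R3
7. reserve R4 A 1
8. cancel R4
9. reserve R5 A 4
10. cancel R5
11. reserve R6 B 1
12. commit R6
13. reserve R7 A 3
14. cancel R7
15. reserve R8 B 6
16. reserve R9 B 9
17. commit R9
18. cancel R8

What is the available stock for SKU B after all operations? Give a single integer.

Step 1: reserve R1 A 5 -> on_hand[A=20 B=48] avail[A=15 B=48] open={R1}
Step 2: reserve R2 B 8 -> on_hand[A=20 B=48] avail[A=15 B=40] open={R1,R2}
Step 3: reserve R3 B 8 -> on_hand[A=20 B=48] avail[A=15 B=32] open={R1,R2,R3}
Step 4: cancel R2 -> on_hand[A=20 B=48] avail[A=15 B=40] open={R1,R3}
Step 5: commit R1 -> on_hand[A=15 B=48] avail[A=15 B=40] open={R3}
Step 6: commit R3 -> on_hand[A=15 B=40] avail[A=15 B=40] open={}
Step 7: reserve R4 A 1 -> on_hand[A=15 B=40] avail[A=14 B=40] open={R4}
Step 8: cancel R4 -> on_hand[A=15 B=40] avail[A=15 B=40] open={}
Step 9: reserve R5 A 4 -> on_hand[A=15 B=40] avail[A=11 B=40] open={R5}
Step 10: cancel R5 -> on_hand[A=15 B=40] avail[A=15 B=40] open={}
Step 11: reserve R6 B 1 -> on_hand[A=15 B=40] avail[A=15 B=39] open={R6}
Step 12: commit R6 -> on_hand[A=15 B=39] avail[A=15 B=39] open={}
Step 13: reserve R7 A 3 -> on_hand[A=15 B=39] avail[A=12 B=39] open={R7}
Step 14: cancel R7 -> on_hand[A=15 B=39] avail[A=15 B=39] open={}
Step 15: reserve R8 B 6 -> on_hand[A=15 B=39] avail[A=15 B=33] open={R8}
Step 16: reserve R9 B 9 -> on_hand[A=15 B=39] avail[A=15 B=24] open={R8,R9}
Step 17: commit R9 -> on_hand[A=15 B=30] avail[A=15 B=24] open={R8}
Step 18: cancel R8 -> on_hand[A=15 B=30] avail[A=15 B=30] open={}
Final available[B] = 30

Answer: 30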